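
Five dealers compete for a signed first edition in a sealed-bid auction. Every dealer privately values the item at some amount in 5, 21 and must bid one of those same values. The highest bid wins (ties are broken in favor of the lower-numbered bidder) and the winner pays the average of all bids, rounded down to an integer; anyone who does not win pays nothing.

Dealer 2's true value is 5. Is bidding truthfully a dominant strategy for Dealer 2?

Yes

Check each profile of the others' bids and compare truth against every alternative bid.
Others bid (5, 21, 21, 21): truth gives 0, best alternative gives -12.
Others bid (5, 5, 21, 21): truth gives 0, best alternative gives -9.
Others bid (5, 21, 5, 21): truth gives 0, best alternative gives -9.
Others bid (5, 21, 21, 5): truth gives 0, best alternative gives -9.
Others bid (5, 5, 5, 21): truth gives 0, best alternative gives -6.
Others bid (5, 5, 21, 5): truth gives 0, best alternative gives -6.
(Remaining 10 profiles checked similarly; truth is weakly best in each.)
In every case the truthful bid is at least as good as any alternative, so it is a dominant strategy.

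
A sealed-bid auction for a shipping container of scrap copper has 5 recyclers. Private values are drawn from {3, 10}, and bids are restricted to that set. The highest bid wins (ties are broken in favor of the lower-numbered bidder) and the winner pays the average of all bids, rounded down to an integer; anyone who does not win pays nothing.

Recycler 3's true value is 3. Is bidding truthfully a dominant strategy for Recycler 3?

Yes

Check each profile of the others' bids and compare truth against every alternative bid.
Others bid (3, 3, 10, 10): truth gives 0, best alternative gives -4.
Others bid (3, 3, 3, 10): truth gives 0, best alternative gives -2.
Others bid (3, 3, 10, 3): truth gives 0, best alternative gives -2.
Others bid (3, 3, 3, 3): truth gives 0, best alternative gives -1.
Others bid (3, 10, 3, 3): truth gives 0, best alternative gives 0.
Others bid (3, 10, 3, 10): truth gives 0, best alternative gives 0.
(Remaining 10 profiles checked similarly; truth is weakly best in each.)
In every case the truthful bid is at least as good as any alternative, so it is a dominant strategy.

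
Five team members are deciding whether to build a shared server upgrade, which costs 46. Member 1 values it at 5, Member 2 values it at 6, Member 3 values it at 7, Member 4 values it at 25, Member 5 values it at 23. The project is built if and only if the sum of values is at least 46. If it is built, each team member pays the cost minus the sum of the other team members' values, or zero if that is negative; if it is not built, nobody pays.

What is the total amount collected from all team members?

8

Total value 66 ≥ cost 46, so it is built.
Member 1: others sum to 61; max(0, 46 - 61) = 0.
Member 2: others sum to 60; max(0, 46 - 60) = 0.
Member 3: others sum to 59; max(0, 46 - 59) = 0.
Member 4: others sum to 41; max(0, 46 - 41) = 5.
Member 5: others sum to 43; max(0, 46 - 43) = 3.
Total collected = 0 + 0 + 0 + 5 + 3 = 8.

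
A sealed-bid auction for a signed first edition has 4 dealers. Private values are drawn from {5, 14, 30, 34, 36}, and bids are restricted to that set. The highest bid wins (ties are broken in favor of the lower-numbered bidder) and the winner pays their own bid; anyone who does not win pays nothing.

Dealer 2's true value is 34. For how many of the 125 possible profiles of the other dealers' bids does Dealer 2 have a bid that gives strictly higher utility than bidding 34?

Others bid (5, 5, 5): truth gives 0; bid 14 gives 20 > 0. Violating.
Others bid (5, 5, 14): truth gives 0; bid 14 gives 20 > 0. Violating.
Others bid (5, 5, 30): truth gives 0; bid 30 gives 4 > 0. Violating.
Others bid (5, 14, 5): truth gives 0; bid 14 gives 20 > 0. Violating.
Others bid (5, 5, 34): truth gives 0; no alternative beats it.
Others bid (5, 5, 36): truth gives 0; no alternative beats it.
(Checking all 125 profiles: 18 have a profitable deviation, 107 do not.)

18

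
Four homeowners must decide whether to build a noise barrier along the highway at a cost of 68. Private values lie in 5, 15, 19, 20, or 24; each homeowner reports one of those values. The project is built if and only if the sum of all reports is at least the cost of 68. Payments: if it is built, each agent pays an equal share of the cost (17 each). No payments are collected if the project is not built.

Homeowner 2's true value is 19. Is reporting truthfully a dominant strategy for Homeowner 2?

No

Consider the case where Homeowner 1 reports 5, Homeowner 3 reports 15 and Homeowner 4 reports 24.
Truthful report 19: project not built, utility 0.
Report 24 instead: project built, pays 17, utility 19 - 17 = 2.
Since 2 > 0, reporting 24 is strictly better here, so truthful reporting is not dominant.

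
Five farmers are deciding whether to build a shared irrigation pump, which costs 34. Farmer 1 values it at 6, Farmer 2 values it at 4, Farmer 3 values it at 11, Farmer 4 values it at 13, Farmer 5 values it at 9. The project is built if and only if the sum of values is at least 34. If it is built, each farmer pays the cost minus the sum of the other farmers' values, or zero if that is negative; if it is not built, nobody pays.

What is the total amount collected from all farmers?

Total value 43 ≥ cost 34, so it is built.
Farmer 1: others sum to 37; max(0, 34 - 37) = 0.
Farmer 2: others sum to 39; max(0, 34 - 39) = 0.
Farmer 3: others sum to 32; max(0, 34 - 32) = 2.
Farmer 4: others sum to 30; max(0, 34 - 30) = 4.
Farmer 5: others sum to 34; max(0, 34 - 34) = 0.
Total collected = 0 + 0 + 2 + 4 + 0 = 6.

6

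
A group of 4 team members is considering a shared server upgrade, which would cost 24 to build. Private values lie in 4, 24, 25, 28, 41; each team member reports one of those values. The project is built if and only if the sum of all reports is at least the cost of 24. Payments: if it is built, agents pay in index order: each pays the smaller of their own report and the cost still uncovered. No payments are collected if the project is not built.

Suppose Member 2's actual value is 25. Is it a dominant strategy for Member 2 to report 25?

Consider the case where Member 1 reports 4, Member 3 reports 4 and Member 4 reports 24.
Truthful report 25: project built, pays 20, utility 25 - 20 = 5.
Report 4 instead: project built, pays 4, utility 25 - 4 = 21.
Since 21 > 5, reporting 4 is strictly better here, so truthful reporting is not dominant.

No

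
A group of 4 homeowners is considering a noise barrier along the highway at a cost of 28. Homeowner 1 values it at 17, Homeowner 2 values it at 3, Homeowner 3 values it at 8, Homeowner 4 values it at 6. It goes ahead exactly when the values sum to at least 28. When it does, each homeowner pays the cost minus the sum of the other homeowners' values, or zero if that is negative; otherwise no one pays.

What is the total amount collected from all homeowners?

Total value 34 ≥ cost 28, so it is built.
Homeowner 1: others sum to 17; max(0, 28 - 17) = 11.
Homeowner 2: others sum to 31; max(0, 28 - 31) = 0.
Homeowner 3: others sum to 26; max(0, 28 - 26) = 2.
Homeowner 4: others sum to 28; max(0, 28 - 28) = 0.
Total collected = 11 + 0 + 2 + 0 = 13.

13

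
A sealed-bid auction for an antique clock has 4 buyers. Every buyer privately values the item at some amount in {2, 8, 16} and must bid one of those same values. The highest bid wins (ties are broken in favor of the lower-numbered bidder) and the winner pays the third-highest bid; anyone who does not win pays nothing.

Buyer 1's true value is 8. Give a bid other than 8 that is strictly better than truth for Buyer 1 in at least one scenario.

Suppose Buyer 2 bids 2, Buyer 3 bids 2 and Buyer 4 bids 16.
Bid 8: loses, pays 0, utility 0.
Bid 16: wins, pays 2, utility 8 - 2 = 6.
So bidding 16 beats truth here (6 > 0).

16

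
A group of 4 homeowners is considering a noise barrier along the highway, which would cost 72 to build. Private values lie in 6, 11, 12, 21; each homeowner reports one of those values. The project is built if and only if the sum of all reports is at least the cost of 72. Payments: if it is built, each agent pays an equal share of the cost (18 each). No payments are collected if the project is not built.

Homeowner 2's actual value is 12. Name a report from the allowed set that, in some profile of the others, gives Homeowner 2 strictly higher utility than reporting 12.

Suppose Homeowner 1 reports 21, Homeowner 3 reports 21 and Homeowner 4 reports 21.
Report 12: project built, pays 18, utility 12 - 18 = -6.
Report 6: project not built, utility 0.
So reporting 6 beats truth here (0 > -6).

6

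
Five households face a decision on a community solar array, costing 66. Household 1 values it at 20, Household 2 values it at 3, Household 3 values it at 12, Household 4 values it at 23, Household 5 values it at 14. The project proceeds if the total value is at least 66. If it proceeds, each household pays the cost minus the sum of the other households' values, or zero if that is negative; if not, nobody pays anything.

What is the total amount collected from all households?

Total value 72 ≥ cost 66, so it is built.
Household 1: others sum to 52; max(0, 66 - 52) = 14.
Household 2: others sum to 69; max(0, 66 - 69) = 0.
Household 3: others sum to 60; max(0, 66 - 60) = 6.
Household 4: others sum to 49; max(0, 66 - 49) = 17.
Household 5: others sum to 58; max(0, 66 - 58) = 8.
Total collected = 14 + 0 + 6 + 17 + 8 = 45.

45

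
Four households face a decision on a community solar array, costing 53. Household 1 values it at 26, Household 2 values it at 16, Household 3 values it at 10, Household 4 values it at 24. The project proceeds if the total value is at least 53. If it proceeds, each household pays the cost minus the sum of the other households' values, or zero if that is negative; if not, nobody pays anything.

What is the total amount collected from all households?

Total value 76 ≥ cost 53, so it is built.
Household 1: others sum to 50; max(0, 53 - 50) = 3.
Household 2: others sum to 60; max(0, 53 - 60) = 0.
Household 3: others sum to 66; max(0, 53 - 66) = 0.
Household 4: others sum to 52; max(0, 53 - 52) = 1.
Total collected = 3 + 0 + 0 + 1 = 4.

4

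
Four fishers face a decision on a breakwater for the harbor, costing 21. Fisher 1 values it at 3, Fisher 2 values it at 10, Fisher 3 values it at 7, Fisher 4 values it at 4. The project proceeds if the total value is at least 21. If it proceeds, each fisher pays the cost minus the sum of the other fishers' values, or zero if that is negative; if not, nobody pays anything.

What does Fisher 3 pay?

Total value 24 ≥ cost 21, so the project is built.
The other fishers' values sum to 17.
Cost minus that sum is 21 - 17 = 4.

4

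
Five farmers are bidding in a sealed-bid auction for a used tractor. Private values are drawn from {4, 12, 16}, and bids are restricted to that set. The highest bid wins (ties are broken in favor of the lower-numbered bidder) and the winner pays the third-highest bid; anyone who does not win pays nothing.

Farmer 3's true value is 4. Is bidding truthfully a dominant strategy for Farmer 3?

Yes

Check each profile of the others' bids and compare truth against every alternative bid.
Others bid (4, 4, 12, 12): truth gives 0, best alternative gives -8.
Others bid (4, 4, 4, 4): truth gives 0, best alternative gives 0.
Others bid (4, 4, 4, 12): truth gives 0, best alternative gives 0.
Others bid (4, 4, 4, 16): truth gives 0, best alternative gives 0.
Others bid (4, 4, 12, 4): truth gives 0, best alternative gives 0.
Others bid (4, 4, 12, 16): truth gives 0, best alternative gives 0.
(Remaining 75 profiles checked similarly; truth is weakly best in each.)
In every case the truthful bid is at least as good as any alternative, so it is a dominant strategy.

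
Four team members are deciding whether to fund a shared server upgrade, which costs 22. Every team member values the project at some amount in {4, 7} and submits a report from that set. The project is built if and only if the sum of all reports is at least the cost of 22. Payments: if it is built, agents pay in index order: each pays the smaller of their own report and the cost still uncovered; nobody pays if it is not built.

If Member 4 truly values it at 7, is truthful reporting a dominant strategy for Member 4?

Check each profile of the others' reports and compare truth against every alternative report.
Others report (7, 7, 7): truth gives 6, best alternative gives 6.
Others report (4, 7, 7): truth gives 3, best alternative gives 3.
Others report (7, 4, 7): truth gives 3, best alternative gives 3.
Others report (7, 7, 4): truth gives 3, best alternative gives 3.
Others report (4, 4, 4): truth gives 0, best alternative gives 0.
Others report (4, 4, 7): truth gives 0, best alternative gives 0.
(Remaining 2 profiles checked similarly; truth is weakly best in each.)
In every case the truthful report is at least as good as any alternative, so it is a dominant strategy.

Yes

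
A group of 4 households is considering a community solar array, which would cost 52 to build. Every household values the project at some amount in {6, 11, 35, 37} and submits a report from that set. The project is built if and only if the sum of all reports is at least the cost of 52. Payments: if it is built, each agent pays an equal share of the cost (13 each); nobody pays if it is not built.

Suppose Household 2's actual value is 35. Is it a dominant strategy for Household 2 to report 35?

Check each profile of the others' reports and compare truth against every alternative report.
Others report (6, 6, 6): truth gives 22, best alternative gives 22.
Others report (6, 6, 11): truth gives 22, best alternative gives 22.
Others report (6, 6, 35): truth gives 22, best alternative gives 22.
Others report (6, 6, 37): truth gives 22, best alternative gives 22.
Others report (6, 11, 6): truth gives 22, best alternative gives 22.
Others report (6, 11, 11): truth gives 22, best alternative gives 22.
(Remaining 58 profiles checked similarly; truth is weakly best in each.)
In every case the truthful report is at least as good as any alternative, so it is a dominant strategy.

Yes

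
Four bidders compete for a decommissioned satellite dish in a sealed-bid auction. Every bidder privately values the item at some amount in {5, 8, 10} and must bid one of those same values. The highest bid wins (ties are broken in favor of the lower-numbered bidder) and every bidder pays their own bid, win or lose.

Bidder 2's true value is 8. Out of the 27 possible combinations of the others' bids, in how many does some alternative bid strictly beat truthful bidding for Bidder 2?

23

Others bid (5, 5, 10): truth gives -8; bid 10 gives -2 > -8. Violating.
Others bid (5, 8, 10): truth gives -8; bid 10 gives -2 > -8. Violating.
Others bid (5, 10, 5): truth gives -8; bid 10 gives -2 > -8. Violating.
Others bid (5, 10, 8): truth gives -8; bid 10 gives -2 > -8. Violating.
Others bid (5, 5, 5): truth gives 0; no alternative beats it.
Others bid (5, 5, 8): truth gives 0; no alternative beats it.
(Checking all 27 profiles: 23 have a profitable deviation, 4 do not.)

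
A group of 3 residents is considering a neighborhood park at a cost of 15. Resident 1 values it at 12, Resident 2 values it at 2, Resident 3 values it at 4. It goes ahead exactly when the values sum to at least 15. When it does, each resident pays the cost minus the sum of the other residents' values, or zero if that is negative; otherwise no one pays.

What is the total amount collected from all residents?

10

Total value 18 ≥ cost 15, so it is built.
Resident 1: others sum to 6; max(0, 15 - 6) = 9.
Resident 2: others sum to 16; max(0, 15 - 16) = 0.
Resident 3: others sum to 14; max(0, 15 - 14) = 1.
Total collected = 9 + 0 + 1 = 10.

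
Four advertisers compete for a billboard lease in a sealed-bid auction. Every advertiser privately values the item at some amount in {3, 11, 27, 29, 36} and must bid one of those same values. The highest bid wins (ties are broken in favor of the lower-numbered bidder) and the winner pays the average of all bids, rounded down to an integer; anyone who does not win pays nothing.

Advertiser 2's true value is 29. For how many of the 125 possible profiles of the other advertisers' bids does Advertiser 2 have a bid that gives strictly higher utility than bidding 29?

41

Others bid (3, 3, 3): truth gives 20; bid 11 gives 24 > 20. Violating.
Others bid (3, 3, 11): truth gives 18; bid 11 gives 22 > 18. Violating.
Others bid (3, 3, 36): truth gives 0; bid 36 gives 10 > 0. Violating.
Others bid (3, 11, 3): truth gives 18; bid 11 gives 22 > 18. Violating.
Others bid (3, 3, 27): truth gives 14; no alternative beats it.
Others bid (3, 3, 29): truth gives 13; no alternative beats it.
(Checking all 125 profiles: 41 have a profitable deviation, 84 do not.)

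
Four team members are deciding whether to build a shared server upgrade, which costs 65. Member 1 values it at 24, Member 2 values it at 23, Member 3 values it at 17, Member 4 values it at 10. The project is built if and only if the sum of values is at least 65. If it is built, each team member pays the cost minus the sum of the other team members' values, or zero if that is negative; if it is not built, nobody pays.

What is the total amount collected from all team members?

Total value 74 ≥ cost 65, so it is built.
Member 1: others sum to 50; max(0, 65 - 50) = 15.
Member 2: others sum to 51; max(0, 65 - 51) = 14.
Member 3: others sum to 57; max(0, 65 - 57) = 8.
Member 4: others sum to 64; max(0, 65 - 64) = 1.
Total collected = 15 + 14 + 8 + 1 = 38.

38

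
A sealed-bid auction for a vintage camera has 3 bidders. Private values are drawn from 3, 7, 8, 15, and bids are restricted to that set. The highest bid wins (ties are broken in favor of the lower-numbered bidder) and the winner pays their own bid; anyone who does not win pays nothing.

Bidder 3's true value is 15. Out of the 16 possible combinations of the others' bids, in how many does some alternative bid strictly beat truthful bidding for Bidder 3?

4

Others bid (3, 3): truth gives 0; bid 7 gives 8 > 0. Violating.
Others bid (3, 7): truth gives 0; bid 8 gives 7 > 0. Violating.
Others bid (7, 3): truth gives 0; bid 8 gives 7 > 0. Violating.
Others bid (7, 7): truth gives 0; bid 8 gives 7 > 0. Violating.
Others bid (3, 8): truth gives 0; no alternative beats it.
Others bid (3, 15): truth gives 0; no alternative beats it.
(Checking all 16 profiles: 4 have a profitable deviation, 12 do not.)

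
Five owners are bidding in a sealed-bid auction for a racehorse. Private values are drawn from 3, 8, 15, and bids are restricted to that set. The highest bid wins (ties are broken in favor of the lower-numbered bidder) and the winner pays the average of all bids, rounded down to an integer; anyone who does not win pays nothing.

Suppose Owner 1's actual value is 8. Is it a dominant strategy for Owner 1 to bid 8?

Consider the case where Owner 2 bids 3, Owner 3 bids 3, Owner 4 bids 3 and Owner 5 bids 3.
Truthful bid 8: wins, pays 4, utility 8 - 4 = 4.
Bid 3 instead: wins, pays 3, utility 8 - 3 = 5.
Since 5 > 4, bidding 3 is strictly better here, so truthful bidding is not dominant.

No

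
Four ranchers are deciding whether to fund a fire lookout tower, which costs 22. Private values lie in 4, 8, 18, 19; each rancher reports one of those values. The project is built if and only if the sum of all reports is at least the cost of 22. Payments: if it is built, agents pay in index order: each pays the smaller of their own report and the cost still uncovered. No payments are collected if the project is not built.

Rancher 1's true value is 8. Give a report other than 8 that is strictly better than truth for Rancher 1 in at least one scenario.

4

Suppose Rancher 2 reports 4, Rancher 3 reports 4 and Rancher 4 reports 18.
Report 8: project built, pays 8, utility 8 - 8 = 0.
Report 4: project built, pays 4, utility 8 - 4 = 4.
So reporting 4 beats truth here (4 > 0).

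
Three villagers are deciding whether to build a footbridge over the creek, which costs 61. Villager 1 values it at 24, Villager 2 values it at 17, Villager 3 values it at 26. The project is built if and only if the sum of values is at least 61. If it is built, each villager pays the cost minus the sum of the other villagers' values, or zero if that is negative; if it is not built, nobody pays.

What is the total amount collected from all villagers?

49

Total value 67 ≥ cost 61, so it is built.
Villager 1: others sum to 43; max(0, 61 - 43) = 18.
Villager 2: others sum to 50; max(0, 61 - 50) = 11.
Villager 3: others sum to 41; max(0, 61 - 41) = 20.
Total collected = 18 + 11 + 20 = 49.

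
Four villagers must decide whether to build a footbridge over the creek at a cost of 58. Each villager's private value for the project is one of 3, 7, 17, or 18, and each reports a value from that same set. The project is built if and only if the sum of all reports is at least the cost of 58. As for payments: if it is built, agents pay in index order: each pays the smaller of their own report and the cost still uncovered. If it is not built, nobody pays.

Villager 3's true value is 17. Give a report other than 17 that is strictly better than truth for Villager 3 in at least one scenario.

Suppose Villager 1 reports 17, Villager 2 reports 17 and Villager 4 reports 17.
Report 17: project built, pays 17, utility 17 - 17 = 0.
Report 7: project built, pays 7, utility 17 - 7 = 10.
So reporting 7 beats truth here (10 > 0).

7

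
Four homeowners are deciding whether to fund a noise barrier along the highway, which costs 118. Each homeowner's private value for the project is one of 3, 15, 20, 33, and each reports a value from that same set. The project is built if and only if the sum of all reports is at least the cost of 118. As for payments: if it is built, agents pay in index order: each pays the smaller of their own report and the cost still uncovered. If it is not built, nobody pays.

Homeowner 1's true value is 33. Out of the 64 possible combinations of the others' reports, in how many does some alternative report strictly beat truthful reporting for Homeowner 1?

Others report (33, 33, 33): truth gives 0; report 20 gives 13 > 0. Violating.
Others report (3, 3, 3): truth gives 0; no alternative beats it.
Others report (3, 3, 15): truth gives 0; no alternative beats it.
(Checking all 64 profiles: 1 has a profitable deviation, 63 do not.)

1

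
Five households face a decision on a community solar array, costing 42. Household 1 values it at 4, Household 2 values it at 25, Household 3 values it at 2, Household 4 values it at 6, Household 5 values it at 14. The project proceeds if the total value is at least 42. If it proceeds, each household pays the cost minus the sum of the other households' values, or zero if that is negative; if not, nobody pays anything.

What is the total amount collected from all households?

Total value 51 ≥ cost 42, so it is built.
Household 1: others sum to 47; max(0, 42 - 47) = 0.
Household 2: others sum to 26; max(0, 42 - 26) = 16.
Household 3: others sum to 49; max(0, 42 - 49) = 0.
Household 4: others sum to 45; max(0, 42 - 45) = 0.
Household 5: others sum to 37; max(0, 42 - 37) = 5.
Total collected = 0 + 16 + 0 + 0 + 5 = 21.

21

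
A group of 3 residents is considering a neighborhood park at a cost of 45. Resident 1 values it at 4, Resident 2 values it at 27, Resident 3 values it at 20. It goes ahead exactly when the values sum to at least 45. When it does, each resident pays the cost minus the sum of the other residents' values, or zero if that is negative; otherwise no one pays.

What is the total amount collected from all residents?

Total value 51 ≥ cost 45, so it is built.
Resident 1: others sum to 47; max(0, 45 - 47) = 0.
Resident 2: others sum to 24; max(0, 45 - 24) = 21.
Resident 3: others sum to 31; max(0, 45 - 31) = 14.
Total collected = 0 + 21 + 14 = 35.

35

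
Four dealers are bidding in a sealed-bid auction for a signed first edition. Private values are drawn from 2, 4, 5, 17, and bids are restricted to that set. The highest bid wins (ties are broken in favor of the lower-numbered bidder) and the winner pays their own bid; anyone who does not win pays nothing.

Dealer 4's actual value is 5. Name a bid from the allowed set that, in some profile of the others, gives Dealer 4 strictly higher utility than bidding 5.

4

Suppose Dealer 1 bids 2, Dealer 2 bids 2 and Dealer 3 bids 2.
Bid 5: wins, pays 5, utility 5 - 5 = 0.
Bid 4: wins, pays 4, utility 5 - 4 = 1.
So bidding 4 beats truth here (1 > 0).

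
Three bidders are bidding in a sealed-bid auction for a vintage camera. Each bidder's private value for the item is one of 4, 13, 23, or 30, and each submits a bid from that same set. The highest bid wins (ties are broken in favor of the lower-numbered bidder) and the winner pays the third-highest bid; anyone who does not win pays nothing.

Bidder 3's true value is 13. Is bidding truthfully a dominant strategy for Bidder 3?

Consider the case where Bidder 1 bids 4 and Bidder 2 bids 13.
Truthful bid 13: loses, pays 0, utility 0.
Bid 23 instead: wins, pays 4, utility 13 - 4 = 9.
Since 9 > 0, bidding 23 is strictly better here, so truthful bidding is not dominant.

No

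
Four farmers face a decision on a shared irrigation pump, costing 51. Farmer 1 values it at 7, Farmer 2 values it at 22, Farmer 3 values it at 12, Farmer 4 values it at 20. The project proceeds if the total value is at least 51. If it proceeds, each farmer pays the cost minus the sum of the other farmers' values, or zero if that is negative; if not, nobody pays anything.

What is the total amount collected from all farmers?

Total value 61 ≥ cost 51, so it is built.
Farmer 1: others sum to 54; max(0, 51 - 54) = 0.
Farmer 2: others sum to 39; max(0, 51 - 39) = 12.
Farmer 3: others sum to 49; max(0, 51 - 49) = 2.
Farmer 4: others sum to 41; max(0, 51 - 41) = 10.
Total collected = 0 + 12 + 2 + 10 = 24.

24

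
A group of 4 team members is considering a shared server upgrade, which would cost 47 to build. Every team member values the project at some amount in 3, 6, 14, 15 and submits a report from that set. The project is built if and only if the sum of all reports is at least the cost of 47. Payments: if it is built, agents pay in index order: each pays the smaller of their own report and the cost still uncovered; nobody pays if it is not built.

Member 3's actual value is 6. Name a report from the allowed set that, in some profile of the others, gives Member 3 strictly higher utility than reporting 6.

3

Suppose Member 1 reports 14, Member 2 reports 15 and Member 4 reports 15.
Report 6: project built, pays 6, utility 6 - 6 = 0.
Report 3: project built, pays 3, utility 6 - 3 = 3.
So reporting 3 beats truth here (3 > 0).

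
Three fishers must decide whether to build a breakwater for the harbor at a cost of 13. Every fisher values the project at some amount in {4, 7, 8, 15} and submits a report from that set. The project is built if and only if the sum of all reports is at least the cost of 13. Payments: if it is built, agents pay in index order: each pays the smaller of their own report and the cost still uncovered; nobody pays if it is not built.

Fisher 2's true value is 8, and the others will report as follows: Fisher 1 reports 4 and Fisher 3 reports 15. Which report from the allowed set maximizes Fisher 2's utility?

Report 4: project built, pays 4, utility 8 - 4 = 4.
Report 7: project built, pays 7, utility 8 - 7 = 1.
Report 8: project built, pays 8, utility 8 - 8 = 0.
Report 15: project built, pays 9, utility 8 - 9 = -1.
The best choice is 4 with utility 4.

4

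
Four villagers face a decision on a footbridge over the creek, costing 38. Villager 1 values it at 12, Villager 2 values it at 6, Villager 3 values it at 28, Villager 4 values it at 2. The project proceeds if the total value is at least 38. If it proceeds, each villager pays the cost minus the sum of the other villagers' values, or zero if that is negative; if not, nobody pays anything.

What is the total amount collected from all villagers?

20

Total value 48 ≥ cost 38, so it is built.
Villager 1: others sum to 36; max(0, 38 - 36) = 2.
Villager 2: others sum to 42; max(0, 38 - 42) = 0.
Villager 3: others sum to 20; max(0, 38 - 20) = 18.
Villager 4: others sum to 46; max(0, 38 - 46) = 0.
Total collected = 2 + 0 + 18 + 0 = 20.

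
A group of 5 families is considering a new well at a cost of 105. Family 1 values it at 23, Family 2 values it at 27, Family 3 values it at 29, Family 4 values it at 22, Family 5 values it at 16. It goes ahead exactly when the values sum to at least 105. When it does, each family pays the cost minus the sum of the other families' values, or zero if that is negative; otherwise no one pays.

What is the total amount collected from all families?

57

Total value 117 ≥ cost 105, so it is built.
Family 1: others sum to 94; max(0, 105 - 94) = 11.
Family 2: others sum to 90; max(0, 105 - 90) = 15.
Family 3: others sum to 88; max(0, 105 - 88) = 17.
Family 4: others sum to 95; max(0, 105 - 95) = 10.
Family 5: others sum to 101; max(0, 105 - 101) = 4.
Total collected = 11 + 15 + 17 + 10 + 4 = 57.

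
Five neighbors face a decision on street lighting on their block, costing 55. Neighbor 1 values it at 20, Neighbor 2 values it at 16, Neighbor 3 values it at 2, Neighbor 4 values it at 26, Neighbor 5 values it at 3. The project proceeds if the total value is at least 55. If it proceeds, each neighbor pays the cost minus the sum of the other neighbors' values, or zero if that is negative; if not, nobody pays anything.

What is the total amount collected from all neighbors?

Total value 67 ≥ cost 55, so it is built.
Neighbor 1: others sum to 47; max(0, 55 - 47) = 8.
Neighbor 2: others sum to 51; max(0, 55 - 51) = 4.
Neighbor 3: others sum to 65; max(0, 55 - 65) = 0.
Neighbor 4: others sum to 41; max(0, 55 - 41) = 14.
Neighbor 5: others sum to 64; max(0, 55 - 64) = 0.
Total collected = 8 + 4 + 0 + 14 + 0 = 26.

26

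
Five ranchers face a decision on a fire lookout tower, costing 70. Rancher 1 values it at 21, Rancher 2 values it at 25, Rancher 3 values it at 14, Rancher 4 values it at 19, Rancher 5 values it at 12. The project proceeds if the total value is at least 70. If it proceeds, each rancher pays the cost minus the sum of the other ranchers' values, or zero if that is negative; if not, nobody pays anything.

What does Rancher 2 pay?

4

Total value 91 ≥ cost 70, so the project is built.
The other ranchers' values sum to 66.
Cost minus that sum is 70 - 66 = 4.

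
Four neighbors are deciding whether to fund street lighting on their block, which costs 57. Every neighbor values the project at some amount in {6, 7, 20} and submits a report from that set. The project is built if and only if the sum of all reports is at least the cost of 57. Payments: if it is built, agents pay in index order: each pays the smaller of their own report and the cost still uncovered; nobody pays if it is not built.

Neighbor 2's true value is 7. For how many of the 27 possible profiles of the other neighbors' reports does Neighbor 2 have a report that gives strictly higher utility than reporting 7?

1

Others report (20, 20, 20): truth gives 0; report 6 gives 1 > 0. Violating.
Others report (6, 6, 6): truth gives 0; no alternative beats it.
Others report (6, 6, 7): truth gives 0; no alternative beats it.
(Checking all 27 profiles: 1 has a profitable deviation, 26 do not.)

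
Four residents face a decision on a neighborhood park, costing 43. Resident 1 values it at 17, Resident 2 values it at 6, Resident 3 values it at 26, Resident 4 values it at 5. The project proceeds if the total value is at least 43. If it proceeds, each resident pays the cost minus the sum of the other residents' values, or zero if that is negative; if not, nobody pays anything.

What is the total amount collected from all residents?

21

Total value 54 ≥ cost 43, so it is built.
Resident 1: others sum to 37; max(0, 43 - 37) = 6.
Resident 2: others sum to 48; max(0, 43 - 48) = 0.
Resident 3: others sum to 28; max(0, 43 - 28) = 15.
Resident 4: others sum to 49; max(0, 43 - 49) = 0.
Total collected = 6 + 0 + 15 + 0 = 21.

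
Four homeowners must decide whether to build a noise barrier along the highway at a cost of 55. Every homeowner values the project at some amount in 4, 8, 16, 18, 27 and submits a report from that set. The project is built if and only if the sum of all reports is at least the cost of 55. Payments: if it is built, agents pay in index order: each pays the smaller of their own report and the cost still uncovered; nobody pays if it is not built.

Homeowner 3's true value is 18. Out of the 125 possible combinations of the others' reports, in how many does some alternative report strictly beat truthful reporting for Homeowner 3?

Others report (4, 8, 27): truth gives 0; report 16 gives 2 > 0. Violating.
Others report (4, 16, 27): truth gives 0; report 8 gives 10 > 0. Violating.
Others report (4, 18, 18): truth gives 0; report 16 gives 2 > 0. Violating.
Others report (4, 18, 27): truth gives 0; report 8 gives 10 > 0. Violating.
Others report (4, 4, 4): truth gives 0; no alternative beats it.
Others report (4, 4, 8): truth gives 0; no alternative beats it.
(Checking all 125 profiles: 76 have a profitable deviation, 49 do not.)

76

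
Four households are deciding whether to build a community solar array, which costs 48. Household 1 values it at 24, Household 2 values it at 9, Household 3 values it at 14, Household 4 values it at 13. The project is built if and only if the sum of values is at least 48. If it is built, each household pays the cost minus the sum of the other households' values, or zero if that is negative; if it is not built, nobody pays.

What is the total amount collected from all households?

Total value 60 ≥ cost 48, so it is built.
Household 1: others sum to 36; max(0, 48 - 36) = 12.
Household 2: others sum to 51; max(0, 48 - 51) = 0.
Household 3: others sum to 46; max(0, 48 - 46) = 2.
Household 4: others sum to 47; max(0, 48 - 47) = 1.
Total collected = 12 + 0 + 2 + 1 = 15.

15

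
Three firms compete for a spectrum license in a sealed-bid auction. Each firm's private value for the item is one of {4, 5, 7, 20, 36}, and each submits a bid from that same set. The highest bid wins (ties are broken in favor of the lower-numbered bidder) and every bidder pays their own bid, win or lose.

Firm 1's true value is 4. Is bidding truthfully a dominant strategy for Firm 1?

No

Consider the case where Firm 2 bids 4 and Firm 3 bids 5.
Truthful bid 4: loses but pays 4, utility -4.
Bid 5 instead: wins, pays 5, utility 4 - 5 = -1.
Since -1 > -4, bidding 5 is strictly better here, so truthful bidding is not dominant.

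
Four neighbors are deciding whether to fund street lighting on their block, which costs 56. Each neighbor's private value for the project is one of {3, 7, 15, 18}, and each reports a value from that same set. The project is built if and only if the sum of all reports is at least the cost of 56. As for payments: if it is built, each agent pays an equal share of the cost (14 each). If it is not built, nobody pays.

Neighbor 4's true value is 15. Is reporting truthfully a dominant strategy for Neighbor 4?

No

Consider the case where Neighbor 1 reports 3, Neighbor 2 reports 18 and Neighbor 3 reports 18.
Truthful report 15: project not built, utility 0.
Report 18 instead: project built, pays 14, utility 15 - 14 = 1.
Since 1 > 0, reporting 18 is strictly better here, so truthful reporting is not dominant.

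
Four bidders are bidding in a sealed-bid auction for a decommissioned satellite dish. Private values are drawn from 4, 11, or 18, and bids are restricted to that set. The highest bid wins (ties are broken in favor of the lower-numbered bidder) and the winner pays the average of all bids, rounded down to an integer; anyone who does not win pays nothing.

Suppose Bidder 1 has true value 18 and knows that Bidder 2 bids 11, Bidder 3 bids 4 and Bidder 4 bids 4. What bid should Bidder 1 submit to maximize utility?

11

Bid 4: loses, pays 0, utility 0.
Bid 11: wins, pays 7, utility 18 - 7 = 11.
Bid 18: wins, pays 9, utility 18 - 9 = 9.
The best choice is 11 with utility 11.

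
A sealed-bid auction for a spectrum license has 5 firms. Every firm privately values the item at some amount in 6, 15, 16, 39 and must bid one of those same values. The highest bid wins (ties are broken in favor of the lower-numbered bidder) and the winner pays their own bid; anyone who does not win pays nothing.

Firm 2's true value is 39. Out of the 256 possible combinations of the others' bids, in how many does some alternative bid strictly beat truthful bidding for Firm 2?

Others bid (6, 6, 6, 6): truth gives 0; bid 15 gives 24 > 0. Violating.
Others bid (6, 6, 6, 15): truth gives 0; bid 15 gives 24 > 0. Violating.
Others bid (6, 6, 6, 16): truth gives 0; bid 16 gives 23 > 0. Violating.
Others bid (6, 6, 15, 6): truth gives 0; bid 15 gives 24 > 0. Violating.
Others bid (6, 6, 6, 39): truth gives 0; no alternative beats it.
Others bid (6, 6, 15, 39): truth gives 0; no alternative beats it.
(Checking all 256 profiles: 54 have a profitable deviation, 202 do not.)

54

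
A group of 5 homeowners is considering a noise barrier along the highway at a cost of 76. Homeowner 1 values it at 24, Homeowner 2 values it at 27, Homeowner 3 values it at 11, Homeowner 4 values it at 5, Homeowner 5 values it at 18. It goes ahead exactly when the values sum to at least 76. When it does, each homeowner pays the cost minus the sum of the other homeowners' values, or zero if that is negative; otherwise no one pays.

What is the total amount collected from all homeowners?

44

Total value 85 ≥ cost 76, so it is built.
Homeowner 1: others sum to 61; max(0, 76 - 61) = 15.
Homeowner 2: others sum to 58; max(0, 76 - 58) = 18.
Homeowner 3: others sum to 74; max(0, 76 - 74) = 2.
Homeowner 4: others sum to 80; max(0, 76 - 80) = 0.
Homeowner 5: others sum to 67; max(0, 76 - 67) = 9.
Total collected = 15 + 18 + 2 + 0 + 9 = 44.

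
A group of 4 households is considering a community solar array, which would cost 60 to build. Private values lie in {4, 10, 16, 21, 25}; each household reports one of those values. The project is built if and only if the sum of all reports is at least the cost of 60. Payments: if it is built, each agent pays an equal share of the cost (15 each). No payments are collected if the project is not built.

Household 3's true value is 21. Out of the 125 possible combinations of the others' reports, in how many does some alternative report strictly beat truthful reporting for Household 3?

12

Others report (4, 10, 21): truth gives 0; report 25 gives 6 > 0. Violating.
Others report (4, 16, 16): truth gives 0; report 25 gives 6 > 0. Violating.
Others report (4, 21, 10): truth gives 0; report 25 gives 6 > 0. Violating.
Others report (10, 4, 21): truth gives 0; report 25 gives 6 > 0. Violating.
Others report (4, 4, 4): truth gives 0; no alternative beats it.
Others report (4, 4, 10): truth gives 0; no alternative beats it.
(Checking all 125 profiles: 12 have a profitable deviation, 113 do not.)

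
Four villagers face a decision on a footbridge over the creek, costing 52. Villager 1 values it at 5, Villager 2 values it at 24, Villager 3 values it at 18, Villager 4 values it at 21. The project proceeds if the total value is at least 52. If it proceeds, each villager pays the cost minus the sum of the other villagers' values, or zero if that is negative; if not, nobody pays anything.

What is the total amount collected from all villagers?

15

Total value 68 ≥ cost 52, so it is built.
Villager 1: others sum to 63; max(0, 52 - 63) = 0.
Villager 2: others sum to 44; max(0, 52 - 44) = 8.
Villager 3: others sum to 50; max(0, 52 - 50) = 2.
Villager 4: others sum to 47; max(0, 52 - 47) = 5.
Total collected = 0 + 8 + 2 + 5 = 15.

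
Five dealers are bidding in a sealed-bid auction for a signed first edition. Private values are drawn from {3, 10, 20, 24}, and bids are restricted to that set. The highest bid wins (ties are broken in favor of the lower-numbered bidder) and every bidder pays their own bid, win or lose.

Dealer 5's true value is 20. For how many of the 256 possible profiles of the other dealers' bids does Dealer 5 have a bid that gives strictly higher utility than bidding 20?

241

Others bid (3, 3, 3, 3): truth gives 0; bid 10 gives 10 > 0. Violating.
Others bid (3, 3, 3, 20): truth gives -20; bid 3 gives -3 > -20. Violating.
Others bid (3, 3, 3, 24): truth gives -20; bid 3 gives -3 > -20. Violating.
Others bid (3, 3, 10, 20): truth gives -20; bid 3 gives -3 > -20. Violating.
Others bid (3, 3, 3, 10): truth gives 0; no alternative beats it.
Others bid (3, 3, 10, 3): truth gives 0; no alternative beats it.
(Checking all 256 profiles: 241 have a profitable deviation, 15 do not.)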